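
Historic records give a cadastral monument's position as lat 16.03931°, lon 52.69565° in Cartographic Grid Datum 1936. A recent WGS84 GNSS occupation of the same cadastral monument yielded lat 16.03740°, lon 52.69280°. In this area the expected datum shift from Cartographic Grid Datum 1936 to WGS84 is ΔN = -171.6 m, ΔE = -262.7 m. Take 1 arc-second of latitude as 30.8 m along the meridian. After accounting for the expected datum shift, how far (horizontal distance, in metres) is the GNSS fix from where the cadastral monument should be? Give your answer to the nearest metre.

57 m

Observed coordinate differences: Δφ = -0.00191°, Δλ = -0.00285°.
Converting to metres (1° lat = 110880 m, cos φ = 0.961072): observed ΔN = -211.8 m, observed ΔE = -303.7 m.
Subtracting the expected shift leaves a residual of -211.8 − (-171.6) = -40.2 m north and -303.7 − (-262.7) = -41.0 m east.
Residual distance = √((-40.2)² + (-41.0)²) = 57.4 m.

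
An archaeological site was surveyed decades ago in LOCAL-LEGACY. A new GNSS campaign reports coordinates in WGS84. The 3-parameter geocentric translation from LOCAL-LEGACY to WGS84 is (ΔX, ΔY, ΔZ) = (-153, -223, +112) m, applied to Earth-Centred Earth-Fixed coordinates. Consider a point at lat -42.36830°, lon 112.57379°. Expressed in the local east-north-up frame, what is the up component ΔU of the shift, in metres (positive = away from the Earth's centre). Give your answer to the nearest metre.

The local up (radial) axis is (cos φ cos λ, cos φ sin λ, sin φ), giving ΔU = 43.393 − 152.136 − 75.476 = -184.22 m.

ΔU = -184 m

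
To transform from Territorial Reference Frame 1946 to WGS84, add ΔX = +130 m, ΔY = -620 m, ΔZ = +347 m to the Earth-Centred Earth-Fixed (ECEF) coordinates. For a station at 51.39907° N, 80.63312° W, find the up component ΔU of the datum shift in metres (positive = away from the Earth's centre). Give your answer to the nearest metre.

At φ = 51.39907°, λ = -80.63312°: sin φ = 0.781510, cos φ = 0.623892, sin λ = -0.986666, cos λ = 0.162756.
ΔU = cos φ cos λ·ΔX + cos φ sin λ·ΔY + sin φ·ΔZ = (0.623892)(0.162756)(130) + (0.623892)(-0.986666)(-620) + (0.781510)(347) = 666.04 m.

ΔU = 666 m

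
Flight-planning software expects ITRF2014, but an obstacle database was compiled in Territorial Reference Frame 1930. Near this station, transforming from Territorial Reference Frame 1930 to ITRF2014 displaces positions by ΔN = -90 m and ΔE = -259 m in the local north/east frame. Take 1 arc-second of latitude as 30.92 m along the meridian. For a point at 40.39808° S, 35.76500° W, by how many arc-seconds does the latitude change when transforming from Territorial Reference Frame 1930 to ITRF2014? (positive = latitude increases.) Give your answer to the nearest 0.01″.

Δφ = -2.91″

1″ of latitude = 30.92 m, so Δφ = -90.0 / 30.92 = -2.911″.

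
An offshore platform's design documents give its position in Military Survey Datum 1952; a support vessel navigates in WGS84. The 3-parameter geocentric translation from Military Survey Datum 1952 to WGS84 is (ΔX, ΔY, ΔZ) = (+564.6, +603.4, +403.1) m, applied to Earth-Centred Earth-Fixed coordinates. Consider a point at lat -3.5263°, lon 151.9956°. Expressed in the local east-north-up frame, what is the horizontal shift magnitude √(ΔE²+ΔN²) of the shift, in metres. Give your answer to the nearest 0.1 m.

The local east axis at (φ, λ) is (−sin λ, cos λ, 0), so ΔE = −sin(151.9956°)·564.6 + cos(151.9956°)·603.4 = -797.85 m.
The local north axis is (−sin φ cos λ, −sin φ sin λ, cos φ), giving ΔN = -30.661 + 17.426 + 402.337 = 389.10 m.
Horizontal magnitude = √(ΔE² + ΔN²) = √((-797.85)² + 389.10²) = 887.67 m.

887.7 m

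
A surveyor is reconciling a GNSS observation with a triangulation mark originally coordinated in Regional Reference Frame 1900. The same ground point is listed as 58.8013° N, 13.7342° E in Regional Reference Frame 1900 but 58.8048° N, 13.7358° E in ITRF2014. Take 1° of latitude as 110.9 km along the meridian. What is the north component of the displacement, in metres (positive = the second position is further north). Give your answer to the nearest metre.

Δφ = 58.8048° − 58.8013° = +0.0035°; Δλ = 13.7358° − 13.7342° = +0.0016°.
ΔN = Δφ × 110900 = 388.2 m; ΔE = Δλ × 110900 × cos(58.8013°) = +0.0016 × 110900 × 0.518008 = 91.9 m.

ΔN = 388 m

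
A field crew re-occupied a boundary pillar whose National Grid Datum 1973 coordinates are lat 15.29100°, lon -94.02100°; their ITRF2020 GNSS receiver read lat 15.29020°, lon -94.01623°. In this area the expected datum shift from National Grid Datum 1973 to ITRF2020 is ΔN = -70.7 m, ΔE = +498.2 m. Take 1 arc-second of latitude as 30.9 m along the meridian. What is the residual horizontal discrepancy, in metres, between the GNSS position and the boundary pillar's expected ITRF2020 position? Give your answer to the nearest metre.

23 m

Observed coordinate differences: Δφ = -0.00080°, Δλ = +0.00477°.
Converting to metres (1° lat = 111240 m, cos φ = 0.964599): observed ΔN = -89.0 m, observed ΔE = 511.8 m.
Subtracting the expected shift leaves a residual of -89.0 − (-70.7) = -18.3 m north and 511.8 − (498.2) = 13.6 m east.
Residual distance = √((-18.3)² + 13.6²) = 22.8 m.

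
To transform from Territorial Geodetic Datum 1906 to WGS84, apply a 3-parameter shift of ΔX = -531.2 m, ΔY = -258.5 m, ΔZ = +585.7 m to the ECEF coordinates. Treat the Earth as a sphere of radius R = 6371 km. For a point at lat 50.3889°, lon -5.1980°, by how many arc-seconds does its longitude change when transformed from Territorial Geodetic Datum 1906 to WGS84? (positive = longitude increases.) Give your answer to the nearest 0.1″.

sin φ = 0.770390, cos φ = 0.637573, sin λ = -0.090598, cos λ = 0.995888.
East component: ΔE = −sin λ·ΔX + cos λ·ΔY = −(-0.090598)(-531.2) + (0.995888)(-258.5) = -305.56 m.
1° of latitude spans πR/180 = 111195 m; at latitude φ, 1° of longitude spans that × cos φ = 70894.9 m, so Δλ = -305.56 / 70894.9 × 3600 = -15.516″.

Δλ = -15.5″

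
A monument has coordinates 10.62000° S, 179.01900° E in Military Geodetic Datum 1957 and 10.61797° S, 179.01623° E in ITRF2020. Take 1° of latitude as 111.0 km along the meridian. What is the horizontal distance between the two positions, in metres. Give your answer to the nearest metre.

377 m

Δφ = -10.61797° − -10.62000° = +0.00203°; Δλ = 179.01623° − 179.01900° = -0.00277°.
ΔN = Δφ × 111000 = 225.3 m; ΔE = Δλ × 111000 × cos(-10.62000°) = -0.00277 × 111000 × 0.982871 = -302.2 m.
Distance = √(ΔE² + ΔN²) = √((-302.2)² + 225.3²) = 377.0 m.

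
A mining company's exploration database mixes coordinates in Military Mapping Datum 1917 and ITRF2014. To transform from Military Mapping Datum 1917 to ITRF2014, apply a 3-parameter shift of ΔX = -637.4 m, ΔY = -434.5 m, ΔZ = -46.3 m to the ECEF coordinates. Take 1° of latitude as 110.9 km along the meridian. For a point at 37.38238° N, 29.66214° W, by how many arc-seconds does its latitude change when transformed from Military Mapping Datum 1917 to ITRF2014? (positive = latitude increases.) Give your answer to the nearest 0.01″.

Δφ = 5.48″

sin φ = 0.607132, cos φ = 0.794601, sin λ = -0.494885, cos λ = 0.868959.
North component: ΔN = −sin φ cos λ·ΔX − sin φ sin λ·ΔY + cos φ·ΔZ = −(0.607132)(0.868959)(-637.4) − (0.607132)(-0.494885)(-434.5) + (0.794601)(-46.3) = 168.93 m.
1° of latitude spans 110900 m, so Δφ = 168.93 / 110900 × 3600 = 5.484″.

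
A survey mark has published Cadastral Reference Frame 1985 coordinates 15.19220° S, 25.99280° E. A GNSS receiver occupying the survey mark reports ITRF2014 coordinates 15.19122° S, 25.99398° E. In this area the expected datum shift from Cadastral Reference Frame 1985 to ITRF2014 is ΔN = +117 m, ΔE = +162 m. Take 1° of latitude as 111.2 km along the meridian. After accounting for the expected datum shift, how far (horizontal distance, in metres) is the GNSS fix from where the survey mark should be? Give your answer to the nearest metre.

36 m

Observed coordinate differences: Δφ = +0.00098°, Δλ = +0.00118°.
Converting to metres (1° lat = 111200 m, cos φ = 0.965052): observed ΔN = 109.0 m, observed ΔE = 126.6 m.
Subtracting the expected shift leaves a residual of 109.0 − (117) = -8.0 m north and 126.6 − (162) = -35.4 m east.
Residual distance = √((-8.0)² + (-35.4)²) = 36.3 m.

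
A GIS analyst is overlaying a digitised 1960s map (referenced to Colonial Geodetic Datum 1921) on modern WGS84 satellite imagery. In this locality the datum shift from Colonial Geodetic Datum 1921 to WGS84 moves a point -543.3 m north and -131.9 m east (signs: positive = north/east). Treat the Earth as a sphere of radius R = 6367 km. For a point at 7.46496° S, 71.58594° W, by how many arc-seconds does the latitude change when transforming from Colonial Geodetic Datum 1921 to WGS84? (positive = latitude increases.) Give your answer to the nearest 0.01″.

Δφ = -17.60″

On a sphere of radius R, 1 rad of latitude = R, so Δφ = ΔN / R = -543.3 / 6367000 = -8.5331e-05 rad = -17.601″.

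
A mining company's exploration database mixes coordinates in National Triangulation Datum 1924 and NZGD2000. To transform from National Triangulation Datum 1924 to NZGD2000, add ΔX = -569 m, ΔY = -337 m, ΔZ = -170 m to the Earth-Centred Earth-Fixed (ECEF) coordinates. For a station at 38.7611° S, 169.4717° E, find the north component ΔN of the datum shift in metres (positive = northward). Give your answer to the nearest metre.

At φ = -38.7611°, λ = 169.4717°: sin φ = -0.626075, cos φ = 0.779763, sin λ = 0.182721, cos λ = -0.983165.
ΔN = −sin φ cos λ·ΔX − sin φ sin λ·ΔY + cos φ·ΔZ = −(-0.626075)(-0.983165)(-569) − (-0.626075)(0.182721)(-337) + (0.779763)(-170) = 179.13 m.

ΔN = 179 m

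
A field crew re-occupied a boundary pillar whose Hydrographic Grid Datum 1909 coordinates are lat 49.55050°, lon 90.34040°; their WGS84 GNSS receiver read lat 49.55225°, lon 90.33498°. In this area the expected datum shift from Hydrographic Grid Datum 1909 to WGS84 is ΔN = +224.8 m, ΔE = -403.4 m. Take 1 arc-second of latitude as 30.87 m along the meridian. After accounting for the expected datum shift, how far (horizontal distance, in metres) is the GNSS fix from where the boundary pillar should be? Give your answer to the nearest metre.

33 m

Observed coordinate differences: Δφ = +0.00175°, Δλ = -0.00542°.
Converting to metres (1° lat = 111132 m, cos φ = 0.648778): observed ΔN = 194.5 m, observed ΔE = -390.8 m.
Subtracting the expected shift leaves a residual of 194.5 − (224.8) = -30.3 m north and -390.8 − (-403.4) = 12.6 m east.
Residual distance = √((-30.3)² + 12.6²) = 32.8 m.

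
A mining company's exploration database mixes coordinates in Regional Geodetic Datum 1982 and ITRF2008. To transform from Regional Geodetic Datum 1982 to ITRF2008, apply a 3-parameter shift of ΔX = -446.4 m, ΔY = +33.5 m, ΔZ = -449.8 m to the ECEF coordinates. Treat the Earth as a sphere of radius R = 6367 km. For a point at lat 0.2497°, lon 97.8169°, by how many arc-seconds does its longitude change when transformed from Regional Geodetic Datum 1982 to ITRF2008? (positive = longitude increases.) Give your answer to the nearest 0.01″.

Δλ = 14.18″

sin φ = 0.004358, cos φ = 0.999991, sin λ = 0.990708, cos λ = -0.136008.
East component: ΔE = −sin λ·ΔX + cos λ·ΔY = −(0.990708)(-446.4) + (-0.136008)(33.5) = 437.70 m.
1° of latitude spans πR/180 = 111125 m; at latitude φ, 1° of longitude spans that × cos φ = 111124.1 m, so Δλ = 437.70 / 111124.1 × 3600 = 14.180″.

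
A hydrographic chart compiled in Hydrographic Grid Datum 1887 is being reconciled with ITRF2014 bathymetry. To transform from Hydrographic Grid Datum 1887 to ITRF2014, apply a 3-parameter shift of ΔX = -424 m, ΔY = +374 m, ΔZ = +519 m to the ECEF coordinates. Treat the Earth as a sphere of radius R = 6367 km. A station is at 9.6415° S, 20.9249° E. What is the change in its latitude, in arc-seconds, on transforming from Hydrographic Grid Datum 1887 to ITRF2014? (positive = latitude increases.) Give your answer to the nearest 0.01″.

sin φ = -0.167483, cos φ = 0.985875, sin λ = 0.357144, cos λ = 0.934049.
North component: ΔN = −sin φ cos λ·ΔX − sin φ sin λ·ΔY + cos φ·ΔZ = −(-0.167483)(0.934049)(-424) − (-0.167483)(0.357144)(374) + (0.985875)(519) = 467.71 m.
1° of latitude spans πR/180 = 111125 m, so Δφ = 467.71 / 111125 × 3600 = 15.152″.

Δφ = 15.15″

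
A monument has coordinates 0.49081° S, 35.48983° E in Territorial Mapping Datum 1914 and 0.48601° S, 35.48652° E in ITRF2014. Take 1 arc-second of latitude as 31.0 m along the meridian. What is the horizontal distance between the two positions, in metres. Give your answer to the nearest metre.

Δφ = -0.48601° − -0.49081° = +0.00480°; Δλ = 35.48652° − 35.48983° = -0.00331°.
1° of latitude = 3600 × 31.00 = 111600 m.
ΔN = Δφ × 111600 = 535.7 m; ΔE = Δλ × 111600 × cos(-0.49081°) = -0.00331 × 111600 × 0.999963 = -369.4 m.
Distance = √(ΔE² + ΔN²) = √((-369.4)² + 535.7²) = 650.7 m.

651 m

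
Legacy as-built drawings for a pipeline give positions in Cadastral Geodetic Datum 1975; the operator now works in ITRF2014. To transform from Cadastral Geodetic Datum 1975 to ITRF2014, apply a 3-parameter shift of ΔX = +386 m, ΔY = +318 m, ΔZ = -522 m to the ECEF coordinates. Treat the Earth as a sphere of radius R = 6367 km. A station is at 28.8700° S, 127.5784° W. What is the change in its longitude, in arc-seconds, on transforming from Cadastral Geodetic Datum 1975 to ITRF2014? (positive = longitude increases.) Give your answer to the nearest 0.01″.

sin φ = -0.482824, cos φ = 0.875717, sin λ = -0.792520, cos λ = -0.609846.
East component: ΔE = −sin λ·ΔX + cos λ·ΔY = −(-0.792520)(386) + (-0.609846)(318) = 111.98 m.
1° of latitude spans πR/180 = 111125 m; at latitude φ, 1° of longitude spans that × cos φ = 97314.2 m, so Δλ = 111.98 / 97314.2 × 3600 = 4.143″.

Δλ = 4.14″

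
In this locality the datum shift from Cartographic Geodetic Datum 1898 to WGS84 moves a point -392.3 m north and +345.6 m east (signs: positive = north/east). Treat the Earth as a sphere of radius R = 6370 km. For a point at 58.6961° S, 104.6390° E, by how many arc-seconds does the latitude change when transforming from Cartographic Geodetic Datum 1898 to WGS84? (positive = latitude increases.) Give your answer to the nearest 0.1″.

On a sphere of radius R, 1 rad of latitude = R, so Δφ = ΔN / R = -392.3 / 6370000 = -6.1586e-05 rad = -12.703″.

Δφ = -12.7″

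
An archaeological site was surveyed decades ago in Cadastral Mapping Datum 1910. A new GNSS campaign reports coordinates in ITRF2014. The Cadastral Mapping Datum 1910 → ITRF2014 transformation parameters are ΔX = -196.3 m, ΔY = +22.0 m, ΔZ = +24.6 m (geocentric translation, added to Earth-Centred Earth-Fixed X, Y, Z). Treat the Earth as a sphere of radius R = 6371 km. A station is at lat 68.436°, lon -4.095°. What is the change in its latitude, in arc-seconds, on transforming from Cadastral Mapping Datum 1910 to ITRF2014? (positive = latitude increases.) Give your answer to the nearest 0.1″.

sin φ = 0.930008, cos φ = 0.367540, sin λ = -0.071410, cos λ = 0.997447.
North component: ΔN = −sin φ cos λ·ΔX − sin φ sin λ·ΔY + cos φ·ΔZ = −(0.930008)(0.997447)(-196.3) − (0.930008)(-0.071410)(22.0) + (0.367540)(24.6) = 192.60 m.
1° of latitude spans πR/180 = 111195 m, so Δφ = 192.60 / 111195 × 3600 = 6.235″.

Δφ = 6.2″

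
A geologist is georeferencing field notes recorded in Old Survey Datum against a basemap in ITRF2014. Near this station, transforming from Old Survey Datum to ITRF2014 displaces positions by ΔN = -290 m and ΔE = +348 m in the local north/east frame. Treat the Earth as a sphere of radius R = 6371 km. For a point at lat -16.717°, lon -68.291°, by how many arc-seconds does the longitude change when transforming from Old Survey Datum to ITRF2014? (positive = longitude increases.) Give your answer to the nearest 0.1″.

At latitude -16.717°, cos φ = 0.957737.
One radian of longitude at latitude φ spans R cos φ, so Δλ = ΔE / (R cos φ) = 348.0 / (6371000 × 0.957737) = 5.7033e-05 rad = 11.764″.

Δλ = 11.8″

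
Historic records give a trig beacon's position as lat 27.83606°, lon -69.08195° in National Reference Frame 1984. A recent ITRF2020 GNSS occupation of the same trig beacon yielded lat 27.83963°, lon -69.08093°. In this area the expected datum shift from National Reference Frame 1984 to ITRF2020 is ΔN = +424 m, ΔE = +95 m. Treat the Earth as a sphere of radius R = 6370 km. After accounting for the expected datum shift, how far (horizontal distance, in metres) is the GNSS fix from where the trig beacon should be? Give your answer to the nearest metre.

28 m

Observed coordinate differences: Δφ = +0.00357°, Δλ = +0.00102°.
Converting to metres (1° lat = 111177 m, cos φ = 0.884287): observed ΔN = 396.9 m, observed ΔE = 100.3 m.
Subtracting the expected shift leaves a residual of 396.9 − (424) = -27.1 m north and 100.3 − (95) = 5.3 m east.
Residual distance = √((-27.1)² + 5.3²) = 27.6 m.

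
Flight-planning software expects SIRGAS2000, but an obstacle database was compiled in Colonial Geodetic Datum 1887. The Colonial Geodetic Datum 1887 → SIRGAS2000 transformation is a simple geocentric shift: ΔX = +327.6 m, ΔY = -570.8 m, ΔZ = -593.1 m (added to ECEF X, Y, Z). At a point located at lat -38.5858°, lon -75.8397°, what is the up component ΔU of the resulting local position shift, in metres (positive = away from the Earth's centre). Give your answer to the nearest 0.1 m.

At φ = -38.5858°, λ = -75.8397°: sin φ = -0.623686, cos φ = 0.781675, sin λ = -0.969615, cos λ = 0.244636.
ΔU = cos φ cos λ·ΔX + cos φ sin λ·ΔY + sin φ·ΔZ = (0.781675)(0.244636)(327.6) + (0.781675)(-0.969615)(-570.8) + (-0.623686)(-593.1) = 865.18 m.

ΔU = 865.2 m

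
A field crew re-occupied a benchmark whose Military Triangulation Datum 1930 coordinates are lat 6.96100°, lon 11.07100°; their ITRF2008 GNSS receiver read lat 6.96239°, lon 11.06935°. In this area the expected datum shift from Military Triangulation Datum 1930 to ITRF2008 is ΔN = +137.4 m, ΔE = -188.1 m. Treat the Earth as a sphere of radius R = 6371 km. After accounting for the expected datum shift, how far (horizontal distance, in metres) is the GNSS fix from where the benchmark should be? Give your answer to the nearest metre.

Observed coordinate differences: Δφ = +0.00139°, Δλ = -0.00165°.
Converting to metres (1° lat = 111195 m, cos φ = 0.992629): observed ΔN = 154.6 m, observed ΔE = -182.1 m.
Subtracting the expected shift leaves a residual of 154.6 − (137.4) = 17.2 m north and -182.1 − (-188.1) = 6.0 m east.
Residual distance = √(17.2² + 6.0²) = 18.2 m.

18 m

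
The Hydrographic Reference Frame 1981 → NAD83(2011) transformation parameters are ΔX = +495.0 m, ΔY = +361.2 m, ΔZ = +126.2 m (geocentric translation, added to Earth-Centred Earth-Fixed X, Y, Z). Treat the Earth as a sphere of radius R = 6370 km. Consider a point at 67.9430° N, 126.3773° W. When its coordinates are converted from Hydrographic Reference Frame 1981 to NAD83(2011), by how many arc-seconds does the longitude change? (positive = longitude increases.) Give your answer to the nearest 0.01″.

sin φ = 0.926811, cos φ = 0.375529, sin λ = -0.805129, cos λ = -0.593100.
East component: ΔE = −sin λ·ΔX + cos λ·ΔY = −(-0.805129)(495.0) + (-0.593100)(361.2) = 184.31 m.
1° of latitude spans πR/180 = 111177 m; at latitude φ, 1° of longitude spans that × cos φ = 41750.3 m, so Δλ = 184.31 / 41750.3 × 3600 = 15.893″.

Δλ = 15.89″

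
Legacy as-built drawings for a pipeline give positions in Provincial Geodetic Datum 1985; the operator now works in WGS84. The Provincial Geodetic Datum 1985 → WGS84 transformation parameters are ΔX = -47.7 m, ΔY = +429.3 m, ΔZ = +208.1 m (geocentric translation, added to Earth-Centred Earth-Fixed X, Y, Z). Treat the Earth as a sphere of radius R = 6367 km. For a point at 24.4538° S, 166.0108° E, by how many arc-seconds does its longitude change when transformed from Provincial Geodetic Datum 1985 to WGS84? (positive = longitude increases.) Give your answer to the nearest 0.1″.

sin φ = -0.413959, cos φ = 0.910295, sin λ = 0.241739, cos λ = -0.970341.
East component: ΔE = −sin λ·ΔX + cos λ·ΔY = −(0.241739)(-47.7) + (-0.970341)(429.3) = -405.04 m.
1° of latitude spans πR/180 = 111125 m; at latitude φ, 1° of longitude spans that × cos φ = 101156.7 m, so Δλ = -405.04 / 101156.7 × 3600 = -14.415″.

Δλ = -14.4″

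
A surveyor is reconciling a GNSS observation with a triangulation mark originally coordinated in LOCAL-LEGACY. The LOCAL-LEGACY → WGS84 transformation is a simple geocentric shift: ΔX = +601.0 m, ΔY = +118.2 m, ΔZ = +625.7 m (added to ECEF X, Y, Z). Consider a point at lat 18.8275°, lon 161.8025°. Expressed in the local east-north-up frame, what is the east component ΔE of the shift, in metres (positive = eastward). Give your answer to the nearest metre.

At φ = 18.8275°, λ = 161.8025°: sin φ = 0.322720, cos φ = 0.946494, sin λ = 0.312293, cos λ = -0.949986.
ΔE = −sin λ·ΔX + cos λ·ΔY = −(0.312293)·(601.0) + (-0.949986)·(118.2) = -299.98 m.

ΔE = -300 m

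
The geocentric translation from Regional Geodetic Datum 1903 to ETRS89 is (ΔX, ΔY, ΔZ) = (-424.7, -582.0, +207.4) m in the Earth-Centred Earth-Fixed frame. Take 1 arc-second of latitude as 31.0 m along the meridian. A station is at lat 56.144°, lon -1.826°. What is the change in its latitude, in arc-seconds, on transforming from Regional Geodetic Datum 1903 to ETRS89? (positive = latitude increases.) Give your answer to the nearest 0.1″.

sin φ = 0.830440, cos φ = 0.557108, sin λ = -0.031864, cos λ = 0.999492.
North component: ΔN = −sin φ cos λ·ΔX − sin φ sin λ·ΔY + cos φ·ΔZ = −(0.830440)(0.999492)(-424.7) − (0.830440)(-0.031864)(-582.0) + (0.557108)(207.4) = 452.65 m.
1° of latitude spans 3600 × 31.00 = 111600 m, so Δφ = 452.65 / 111600 × 3600 = 14.602″.

Δφ = 14.6″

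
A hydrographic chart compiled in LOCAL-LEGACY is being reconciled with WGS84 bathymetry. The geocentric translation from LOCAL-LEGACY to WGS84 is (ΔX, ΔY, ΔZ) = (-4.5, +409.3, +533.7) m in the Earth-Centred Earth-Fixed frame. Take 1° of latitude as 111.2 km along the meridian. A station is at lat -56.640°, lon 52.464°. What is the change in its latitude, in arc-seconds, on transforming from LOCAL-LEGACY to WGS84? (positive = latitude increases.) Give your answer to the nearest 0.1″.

Δφ = 18.2″

sin φ = -0.835232, cos φ = 0.549898, sin λ = 0.792971, cos λ = 0.609260.
North component: ΔN = −sin φ cos λ·ΔX − sin φ sin λ·ΔY + cos φ·ΔZ = −(-0.835232)(0.609260)(-4.5) − (-0.835232)(0.792971)(409.3) + (0.549898)(533.7) = 562.28 m.
1° of latitude spans 111200 m, so Δφ = 562.28 / 111200 × 3600 = 18.203″.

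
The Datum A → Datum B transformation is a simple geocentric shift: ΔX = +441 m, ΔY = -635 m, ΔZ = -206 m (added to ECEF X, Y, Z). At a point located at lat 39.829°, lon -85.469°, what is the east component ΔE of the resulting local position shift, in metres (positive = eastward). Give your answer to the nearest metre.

ΔE = 389 m

The local east axis at (φ, λ) is (−sin λ, cos λ, 0), so ΔE = −sin(-85.469°)·441 + cos(-85.469°)·(-635) = 389.46 m.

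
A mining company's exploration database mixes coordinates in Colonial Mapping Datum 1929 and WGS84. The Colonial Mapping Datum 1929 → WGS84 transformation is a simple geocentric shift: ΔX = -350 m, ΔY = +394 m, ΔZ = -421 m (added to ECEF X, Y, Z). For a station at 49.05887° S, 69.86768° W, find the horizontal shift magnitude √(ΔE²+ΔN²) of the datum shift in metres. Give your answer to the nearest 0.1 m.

The local east axis at (φ, λ) is (−sin λ, cos λ, 0), so ΔE = −sin(-69.86768°)·(-350) + cos(-69.86768°)·394 = -193.00 m.
The local north axis is (−sin φ cos λ, −sin φ sin λ, cos φ), giving ΔN = -90.998 − 279.436 − 275.874 = -646.31 m.
Horizontal magnitude = √(ΔE² + ΔN²) = √((-193.00)² + (-646.31)²) = 674.51 m.

674.5 m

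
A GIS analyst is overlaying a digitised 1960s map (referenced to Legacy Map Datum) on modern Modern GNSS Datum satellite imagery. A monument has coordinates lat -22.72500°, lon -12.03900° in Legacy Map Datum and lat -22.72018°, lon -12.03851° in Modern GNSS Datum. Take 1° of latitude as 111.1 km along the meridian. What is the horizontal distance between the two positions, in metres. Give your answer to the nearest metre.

538 m

Δφ = -22.72018° − -22.72500° = +0.00482°; Δλ = -12.03851° − -12.03900° = +0.00049°.
ΔN = Δφ × 111100 = 535.5 m; ΔE = Δλ × 111100 × cos(-22.72500°) = +0.00049 × 111100 × 0.922370 = 50.2 m.
Distance = √(ΔE² + ΔN²) = √(50.2² + 535.5²) = 537.9 m.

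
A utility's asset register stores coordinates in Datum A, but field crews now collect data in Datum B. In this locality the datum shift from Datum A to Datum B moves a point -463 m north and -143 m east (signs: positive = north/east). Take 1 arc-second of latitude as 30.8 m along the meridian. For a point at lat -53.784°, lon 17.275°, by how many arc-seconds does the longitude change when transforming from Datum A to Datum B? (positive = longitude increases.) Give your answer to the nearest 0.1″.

At latitude -53.784°, cos φ = 0.590831.
1″ of longitude at this latitude = 30.80 × cos φ = 18.1976 m, so Δλ = -143.0 / 18.1976 = -7.858″.

Δλ = -7.9″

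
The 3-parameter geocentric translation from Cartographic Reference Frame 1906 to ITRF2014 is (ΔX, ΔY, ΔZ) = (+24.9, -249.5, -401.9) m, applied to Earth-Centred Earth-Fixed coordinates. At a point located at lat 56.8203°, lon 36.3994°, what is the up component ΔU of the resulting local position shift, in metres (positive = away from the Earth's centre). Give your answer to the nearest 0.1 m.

ΔU = -406.4 m

The local up (radial) axis is (cos φ cos λ, cos φ sin λ, sin φ), giving ΔU = 10.968 − 81.026 − 336.374 = -406.43 m.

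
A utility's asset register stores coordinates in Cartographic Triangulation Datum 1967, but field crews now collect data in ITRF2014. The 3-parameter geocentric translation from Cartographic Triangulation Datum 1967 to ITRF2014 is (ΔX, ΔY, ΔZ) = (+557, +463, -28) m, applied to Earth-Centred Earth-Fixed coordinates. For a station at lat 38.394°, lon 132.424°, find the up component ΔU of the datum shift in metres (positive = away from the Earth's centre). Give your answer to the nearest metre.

The local up (radial) axis is (cos φ cos λ, cos φ sin λ, sin φ), giving ΔU = -294.504 + 267.868 − 17.390 = -44.03 m.

ΔU = -44 m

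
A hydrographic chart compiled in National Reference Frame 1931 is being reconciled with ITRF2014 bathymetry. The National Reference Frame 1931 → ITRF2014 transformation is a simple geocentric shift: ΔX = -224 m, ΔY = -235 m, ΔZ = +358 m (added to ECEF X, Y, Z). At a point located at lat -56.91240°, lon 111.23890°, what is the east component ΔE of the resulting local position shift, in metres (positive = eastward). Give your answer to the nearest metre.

At φ = -56.91240°, λ = 111.23890°: sin φ = -0.837837, cos φ = 0.545921, sin λ = 0.932078, cos λ = -0.362257.
ΔE = −sin λ·ΔX + cos λ·ΔY = −(0.932078)·(-224) + (-0.362257)·(-235) = 293.92 m.

ΔE = 294 m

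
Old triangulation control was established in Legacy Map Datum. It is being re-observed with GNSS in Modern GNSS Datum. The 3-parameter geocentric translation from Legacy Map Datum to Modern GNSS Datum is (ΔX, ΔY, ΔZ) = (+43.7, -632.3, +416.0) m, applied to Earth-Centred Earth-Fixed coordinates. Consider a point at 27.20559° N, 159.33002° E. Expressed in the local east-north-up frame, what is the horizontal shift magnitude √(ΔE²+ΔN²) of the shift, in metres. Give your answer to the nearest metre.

757 m

The local east axis at (φ, λ) is (−sin λ, cos λ, 0), so ΔE = −sin(159.33002°)·43.7 + cos(159.33002°)·(-632.3) = 576.17 m.
The local north axis is (−sin φ cos λ, −sin φ sin λ, cos φ), giving ΔN = 18.693 + 102.040 + 369.979 = 490.71 m.
Horizontal magnitude = √(ΔE² + ΔN²) = √(576.17² + 490.71²) = 756.82 m.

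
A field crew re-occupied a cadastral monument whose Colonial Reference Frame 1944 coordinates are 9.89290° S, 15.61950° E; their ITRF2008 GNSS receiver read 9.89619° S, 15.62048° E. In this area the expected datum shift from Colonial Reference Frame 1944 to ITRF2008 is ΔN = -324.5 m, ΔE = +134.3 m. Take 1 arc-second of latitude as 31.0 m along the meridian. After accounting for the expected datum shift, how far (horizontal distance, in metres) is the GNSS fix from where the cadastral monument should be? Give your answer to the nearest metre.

Observed coordinate differences: Δφ = -0.00329°, Δλ = +0.00098°.
Converting to metres (1° lat = 111600 m, cos φ = 0.985131): observed ΔN = -367.2 m, observed ΔE = 107.7 m.
Subtracting the expected shift leaves a residual of -367.2 − (-324.5) = -42.7 m north and 107.7 − (134.3) = -26.6 m east.
Residual distance = √((-42.7)² + (-26.6)²) = 50.3 m.

50 m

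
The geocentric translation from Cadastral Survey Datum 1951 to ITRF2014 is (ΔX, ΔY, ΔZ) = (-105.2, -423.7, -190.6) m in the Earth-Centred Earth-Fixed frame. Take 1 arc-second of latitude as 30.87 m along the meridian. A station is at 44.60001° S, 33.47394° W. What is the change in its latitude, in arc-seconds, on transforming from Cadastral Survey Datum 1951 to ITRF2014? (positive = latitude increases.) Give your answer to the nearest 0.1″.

sin φ = -0.702153, cos φ = 0.712026, sin λ = -0.551558, cos λ = 0.834137.
North component: ΔN = −sin φ cos λ·ΔX − sin φ sin λ·ΔY + cos φ·ΔZ = −(-0.702153)(0.834137)(-105.2) − (-0.702153)(-0.551558)(-423.7) + (0.712026)(-190.6) = -33.24 m.
1° of latitude spans 3600 × 30.87 = 111132 m, so Δφ = -33.24 / 111132 × 3600 = -1.077″.

Δφ = -1.1″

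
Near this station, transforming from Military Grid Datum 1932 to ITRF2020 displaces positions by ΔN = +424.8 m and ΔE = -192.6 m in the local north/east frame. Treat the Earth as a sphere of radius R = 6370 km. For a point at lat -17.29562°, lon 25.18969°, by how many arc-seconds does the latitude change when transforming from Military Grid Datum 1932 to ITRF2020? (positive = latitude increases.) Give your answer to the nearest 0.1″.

On a sphere of radius R, 1 rad of latitude = R, so Δφ = ΔN / R = 424.8 / 6370000 = 6.6688e-05 rad = 13.755″.

Δφ = 13.8″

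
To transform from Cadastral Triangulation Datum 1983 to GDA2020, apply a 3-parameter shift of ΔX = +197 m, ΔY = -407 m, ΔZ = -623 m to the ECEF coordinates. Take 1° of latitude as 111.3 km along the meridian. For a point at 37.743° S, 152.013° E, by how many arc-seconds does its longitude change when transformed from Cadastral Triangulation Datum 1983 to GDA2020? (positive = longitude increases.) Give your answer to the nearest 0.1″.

sin φ = -0.612121, cos φ = 0.790764, sin λ = 0.469271, cos λ = -0.883054.
East component: ΔE = −sin λ·ΔX + cos λ·ΔY = −(0.469271)(197) + (-0.883054)(-407) = 266.96 m.
1° of latitude spans 111300 m; at latitude φ, 1° of longitude spans that × cos φ = 88012.1 m, so Δλ = 266.96 / 88012.1 × 3600 = 10.919″.

Δλ = 10.9″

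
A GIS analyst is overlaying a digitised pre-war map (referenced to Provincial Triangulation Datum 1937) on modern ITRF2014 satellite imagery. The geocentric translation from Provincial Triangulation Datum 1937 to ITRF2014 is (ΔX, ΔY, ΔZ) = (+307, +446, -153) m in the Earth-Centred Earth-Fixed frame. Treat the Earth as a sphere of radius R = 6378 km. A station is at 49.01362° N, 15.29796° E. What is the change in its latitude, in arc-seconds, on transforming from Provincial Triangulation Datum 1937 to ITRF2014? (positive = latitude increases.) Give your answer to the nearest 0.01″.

Δφ = -13.35″

sin φ = 0.754866, cos φ = 0.655880, sin λ = 0.263839, cos λ = 0.964567.
North component: ΔN = −sin φ cos λ·ΔX − sin φ sin λ·ΔY + cos φ·ΔZ = −(0.754866)(0.964567)(307) − (0.754866)(0.263839)(446) + (0.655880)(-153) = -412.71 m.
1° of latitude spans πR/180 = 111317 m, so Δφ = -412.71 / 111317 × 3600 = -13.347″.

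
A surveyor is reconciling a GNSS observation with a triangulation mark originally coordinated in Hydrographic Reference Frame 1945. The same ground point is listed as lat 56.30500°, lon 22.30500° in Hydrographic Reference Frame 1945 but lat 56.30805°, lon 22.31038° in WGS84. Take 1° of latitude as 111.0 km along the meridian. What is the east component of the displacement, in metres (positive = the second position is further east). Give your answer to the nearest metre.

Δφ = 56.30805° − 56.30500° = +0.00305°; Δλ = 22.31038° − 22.30500° = +0.00538°.
ΔN = Δφ × 111000 = 338.6 m; ΔE = Δλ × 111000 × cos(56.30500°) = +0.00538 × 111000 × 0.554772 = 331.3 m.

ΔE = 331 m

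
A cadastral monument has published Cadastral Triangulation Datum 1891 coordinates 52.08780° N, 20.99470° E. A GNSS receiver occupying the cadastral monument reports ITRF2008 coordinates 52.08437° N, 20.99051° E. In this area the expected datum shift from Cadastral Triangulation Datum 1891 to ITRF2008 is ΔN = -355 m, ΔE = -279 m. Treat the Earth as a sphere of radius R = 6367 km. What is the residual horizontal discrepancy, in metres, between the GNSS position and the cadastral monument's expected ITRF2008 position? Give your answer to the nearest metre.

27 m

Observed coordinate differences: Δφ = -0.00343°, Δλ = -0.00419°.
Converting to metres (1° lat = 111125 m, cos φ = 0.614453): observed ΔN = -381.2 m, observed ΔE = -286.1 m.
Subtracting the expected shift leaves a residual of -381.2 − (-355) = -26.2 m north and -286.1 − (-279) = -7.1 m east.
Residual distance = √((-26.2)² + (-7.1)²) = 27.1 m.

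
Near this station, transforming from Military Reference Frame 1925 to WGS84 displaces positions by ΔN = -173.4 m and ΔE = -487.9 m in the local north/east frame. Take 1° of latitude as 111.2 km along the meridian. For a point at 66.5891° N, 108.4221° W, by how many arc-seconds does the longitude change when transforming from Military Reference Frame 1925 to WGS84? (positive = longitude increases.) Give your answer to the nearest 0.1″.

At latitude 66.5891°, cos φ = 0.397322.
1° of longitude at this latitude = 111.2 × cos φ = 44.18 km, so Δλ = -487.9 / 44182.3 = -0.0110429° = -39.754″.

Δλ = -39.8″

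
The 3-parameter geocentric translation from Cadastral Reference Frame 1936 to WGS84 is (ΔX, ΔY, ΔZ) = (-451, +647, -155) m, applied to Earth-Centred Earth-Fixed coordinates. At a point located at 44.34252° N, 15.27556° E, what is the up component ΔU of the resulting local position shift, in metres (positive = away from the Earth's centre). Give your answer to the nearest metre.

ΔU = -298 m

At φ = 44.34252°, λ = 15.27556°: sin φ = 0.698946, cos φ = 0.715174, sin λ = 0.263462, cos λ = 0.964670.
ΔU = cos φ cos λ·ΔX + cos φ sin λ·ΔY + sin φ·ΔZ = (0.715174)(0.964670)(-451) + (0.715174)(0.263462)(647) + (0.698946)(-155) = -297.58 m.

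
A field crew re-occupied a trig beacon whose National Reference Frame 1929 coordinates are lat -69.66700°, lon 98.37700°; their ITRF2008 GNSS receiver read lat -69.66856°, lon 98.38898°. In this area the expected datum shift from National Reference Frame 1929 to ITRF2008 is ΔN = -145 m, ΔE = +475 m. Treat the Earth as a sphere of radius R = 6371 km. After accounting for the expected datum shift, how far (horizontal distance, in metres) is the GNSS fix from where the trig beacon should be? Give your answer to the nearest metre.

Observed coordinate differences: Δφ = -0.00156°, Δλ = +0.01198°.
Converting to metres (1° lat = 111195 m, cos φ = 0.347476): observed ΔN = -173.5 m, observed ΔE = 462.9 m.
Subtracting the expected shift leaves a residual of -173.5 − (-145) = -28.5 m north and 462.9 − (475) = -12.1 m east.
Residual distance = √((-28.5)² + (-12.1)²) = 30.9 m.

31 m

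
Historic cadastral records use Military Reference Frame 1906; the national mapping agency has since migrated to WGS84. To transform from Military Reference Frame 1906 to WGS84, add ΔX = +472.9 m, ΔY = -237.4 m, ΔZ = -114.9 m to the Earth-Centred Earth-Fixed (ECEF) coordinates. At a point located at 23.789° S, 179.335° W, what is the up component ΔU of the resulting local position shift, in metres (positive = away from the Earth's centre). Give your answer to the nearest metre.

The local up (radial) axis is (cos φ cos λ, cos φ sin λ, sin φ), giving ΔU = -432.692 + 2.521 + 46.347 = -383.82 m.

ΔU = -384 m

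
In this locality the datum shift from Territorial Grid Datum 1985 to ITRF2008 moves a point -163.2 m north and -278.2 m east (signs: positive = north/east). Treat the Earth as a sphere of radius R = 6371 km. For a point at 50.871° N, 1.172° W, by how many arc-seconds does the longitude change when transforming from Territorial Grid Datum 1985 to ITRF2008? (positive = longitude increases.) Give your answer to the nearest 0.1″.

Δλ = -14.3″

At latitude 50.871°, cos φ = 0.631069.
One radian of longitude at latitude φ spans R cos φ, so Δλ = ΔE / (R cos φ) = -278.2 / (6371000 × 0.631069) = -6.9195e-05 rad = -14.272″.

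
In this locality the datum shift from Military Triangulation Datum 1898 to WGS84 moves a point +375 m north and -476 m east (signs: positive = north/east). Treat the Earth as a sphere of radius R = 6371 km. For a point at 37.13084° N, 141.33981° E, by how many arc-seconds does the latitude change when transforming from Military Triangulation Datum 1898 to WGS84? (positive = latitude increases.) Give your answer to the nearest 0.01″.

On a sphere of radius R, 1 rad of latitude = R, so Δφ = ΔN / R = 375.0 / 6371000 = 5.8860e-05 rad = 12.141″.

Δφ = 12.14″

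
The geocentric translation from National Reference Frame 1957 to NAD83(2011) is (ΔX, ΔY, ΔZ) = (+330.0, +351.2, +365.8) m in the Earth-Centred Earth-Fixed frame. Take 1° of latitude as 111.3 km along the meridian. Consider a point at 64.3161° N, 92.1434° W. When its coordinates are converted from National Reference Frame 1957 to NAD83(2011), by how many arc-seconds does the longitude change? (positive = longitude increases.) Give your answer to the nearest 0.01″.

sin φ = 0.901199, cos φ = 0.433406, sin λ = -0.999300, cos λ = -0.037401.
East component: ΔE = −sin λ·ΔX + cos λ·ΔY = −(-0.999300)(330.0) + (-0.037401)(351.2) = 316.63 m.
1° of latitude spans 111300 m; at latitude φ, 1° of longitude spans that × cos φ = 48238.1 m, so Δλ = 316.63 / 48238.1 × 3600 = 23.630″.

Δλ = 23.63″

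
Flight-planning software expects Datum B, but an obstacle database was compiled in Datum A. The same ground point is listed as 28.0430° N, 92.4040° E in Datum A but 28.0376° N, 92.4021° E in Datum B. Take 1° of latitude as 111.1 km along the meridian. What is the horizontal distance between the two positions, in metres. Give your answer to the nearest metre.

Δφ = 28.0376° − 28.0430° = -0.0054°; Δλ = 92.4021° − 92.4040° = -0.0019°.
ΔN = Δφ × 111100 = -599.9 m; ΔE = Δλ × 111100 × cos(28.0430°) = -0.0019 × 111100 × 0.882595 = -186.3 m.
Distance = √(ΔE² + ΔN²) = √((-186.3)² + (-599.9)²) = 628.2 m.

628 m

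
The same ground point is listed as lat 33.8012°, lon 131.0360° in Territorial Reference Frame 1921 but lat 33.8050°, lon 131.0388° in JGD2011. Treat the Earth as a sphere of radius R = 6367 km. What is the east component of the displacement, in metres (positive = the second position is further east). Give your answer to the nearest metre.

Δφ = 33.8050° − 33.8012° = +0.0038°; Δλ = 131.0388° − 131.0360° = +0.0028°.
1° along a meridian = πR/180 = 111125 m.
ΔN = Δφ × 111125 = 422.3 m; ΔE = Δλ × 111125 × cos(33.8012°) = +0.0028 × 111125 × 0.830973 = 258.6 m.

ΔE = 259 m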